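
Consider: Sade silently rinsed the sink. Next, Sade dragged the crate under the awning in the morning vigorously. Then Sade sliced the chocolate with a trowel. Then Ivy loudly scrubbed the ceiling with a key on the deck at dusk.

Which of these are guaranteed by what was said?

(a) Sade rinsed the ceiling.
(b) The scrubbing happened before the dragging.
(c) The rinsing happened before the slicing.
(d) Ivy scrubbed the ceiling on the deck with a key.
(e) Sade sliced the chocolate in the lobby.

(c), (d)

(a) Not entailed — Sade rinsed the sink, not the ceiling; the ceiling belongs to the scrubbing event.
(b) Not entailed — the narrative places the dragging before the scrubbing, not after.
(c) Entailed — the narrative places the rinsing before the slicing.
(d) Entailed — the original entails any weakening of itself; this just drops 'loudly', 'at dusk'.
(e) Not entailed — 'in the lobby' adds information not in the original event.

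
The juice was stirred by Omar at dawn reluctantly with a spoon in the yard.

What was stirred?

'the juice' marks the patient of the stirring event.

the juice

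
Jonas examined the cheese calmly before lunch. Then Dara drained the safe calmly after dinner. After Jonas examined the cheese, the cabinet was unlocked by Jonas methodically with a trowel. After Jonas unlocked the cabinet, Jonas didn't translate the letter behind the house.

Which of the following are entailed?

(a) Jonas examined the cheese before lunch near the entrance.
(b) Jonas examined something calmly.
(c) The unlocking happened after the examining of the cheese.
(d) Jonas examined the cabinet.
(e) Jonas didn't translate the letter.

(b), (c)

(a) Not entailed — 'near the entrance' adds information not in the original event.
(b) Entailed — dropping 'before lunch' and generalizing the patient leaves a sub-description the original still satisfies.
(c) Entailed — the narrative places the examining before the unlocking.
(d) Not entailed — Jonas examined the cheese, not the cabinet; the cabinet belongs to the unlocking event.
(e) Not entailed — dropping 'behind the house' under negation is not valid — the original leaves open that Jonas translated the letter some other way.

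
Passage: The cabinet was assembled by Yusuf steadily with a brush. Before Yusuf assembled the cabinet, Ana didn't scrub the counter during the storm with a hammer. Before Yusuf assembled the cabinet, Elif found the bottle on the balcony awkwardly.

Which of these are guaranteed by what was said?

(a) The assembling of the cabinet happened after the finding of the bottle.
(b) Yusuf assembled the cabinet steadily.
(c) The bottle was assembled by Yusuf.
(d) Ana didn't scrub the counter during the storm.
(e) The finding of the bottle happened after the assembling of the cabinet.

(a), (b)

(a) Entailed — the narrative places the finding before the assembling.
(b) Entailed — dropping 'with a brush' leaves a sub-description the original still satisfies.
(c) Not entailed — Yusuf assembled the cabinet, not the bottle; the bottle belongs to the finding event.
(d) Not entailed — dropping 'with a hammer' under negation is not valid — the original leaves open that Ana scrubbed the counter some other way.
(e) Not entailed — the narrative places the finding before the assembling, not after.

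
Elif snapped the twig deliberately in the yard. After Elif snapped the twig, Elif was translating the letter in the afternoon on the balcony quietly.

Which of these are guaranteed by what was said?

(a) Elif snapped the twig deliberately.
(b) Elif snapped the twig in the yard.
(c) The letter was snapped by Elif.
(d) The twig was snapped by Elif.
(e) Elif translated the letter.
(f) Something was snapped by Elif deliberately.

(a), (b), (d), (f)

(a) Entailed — every conjunct here is already in the original snapping event.
(b) Entailed — every conjunct here is already in the original snapping event.
(c) Not entailed — Elif snapped the twig, not the letter; the letter belongs to the translating event.
(d) Entailed — every conjunct here is already in the original snapping event.
(e) Not entailed — 'was translating' is progressive on an accomplishment; it does not entail the completed 'translated'.
(f) Entailed — dropping 'in the yard' and generalizing the patient leaves a sub-description the original still satisfies.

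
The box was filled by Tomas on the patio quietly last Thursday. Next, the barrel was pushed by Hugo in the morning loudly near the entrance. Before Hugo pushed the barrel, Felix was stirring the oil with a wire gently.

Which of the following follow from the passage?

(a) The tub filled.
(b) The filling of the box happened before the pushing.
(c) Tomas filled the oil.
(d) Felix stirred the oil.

(a) Not entailed — the box is what filled, not the tub.
(b) Entailed — the narrative places the filling before the pushing.
(c) Not entailed — Tomas filled the box, not the oil; the oil belongs to the stirring event.
(d) Entailed — 'stir' is an activity; 'was stirring' entails that some stirring happened, so 'stirred' holds.

(b), (d)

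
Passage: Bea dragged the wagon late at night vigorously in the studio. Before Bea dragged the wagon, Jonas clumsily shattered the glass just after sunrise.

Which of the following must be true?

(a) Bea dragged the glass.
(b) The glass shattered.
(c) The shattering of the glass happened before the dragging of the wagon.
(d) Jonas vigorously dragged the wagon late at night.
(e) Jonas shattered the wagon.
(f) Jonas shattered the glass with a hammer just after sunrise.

(b), (c)

(a) Not entailed — Bea dragged the wagon, not the glass; the glass belongs to the shattering event.
(b) Entailed — 'Jonas shattered the glass' is causative; it entails the inchoative 'the glass shattered'.
(c) Entailed — the narrative places the shattering before the dragging.
(d) Not entailed — the passage has Bea dragging the wagon, not Jonas.
(e) Not entailed — Jonas shattered the glass, not the wagon; the wagon belongs to the dragging event.
(f) Not entailed — 'with a hammer' adds information not in the original event.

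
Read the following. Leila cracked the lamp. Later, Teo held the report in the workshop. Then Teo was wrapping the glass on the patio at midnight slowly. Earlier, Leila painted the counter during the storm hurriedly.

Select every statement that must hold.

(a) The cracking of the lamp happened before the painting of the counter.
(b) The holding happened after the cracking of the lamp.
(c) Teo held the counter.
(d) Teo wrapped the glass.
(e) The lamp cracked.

(a) Not entailed — the narrative doesn't order the cracking relative to the painting.
(b) Entailed — the narrative places the cracking before the holding.
(c) Not entailed — Teo held the report, not the counter; the counter belongs to the painting event.
(d) Not entailed — 'was wrapping' is progressive on an accomplishment; it does not entail the completed 'wrapped'.
(e) Entailed — 'Leila cracked the lamp' is causative; it entails the inchoative 'the lamp cracked'.

(b), (e)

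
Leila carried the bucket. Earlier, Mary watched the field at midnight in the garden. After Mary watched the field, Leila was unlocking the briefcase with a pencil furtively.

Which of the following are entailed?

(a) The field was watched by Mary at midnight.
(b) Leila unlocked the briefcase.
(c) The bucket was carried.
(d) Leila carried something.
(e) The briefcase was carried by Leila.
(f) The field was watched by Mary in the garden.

(a) Entailed — the original entails any weakening of itself; this just drops 'in the garden'.
(b) Not entailed — 'was unlocking' is progressive on an accomplishment; it does not entail the completed 'unlocked'.
(c) Entailed — every conjunct here is already in the original carrying event.
(d) Entailed — generalizing the patient leaves a sub-description the original still satisfies.
(e) Not entailed — Leila carried the bucket, not the briefcase; the briefcase belongs to the unlocking event.
(f) Entailed — this follows by dropping conjuncts from the watching event's description.

(a), (c), (d), (f)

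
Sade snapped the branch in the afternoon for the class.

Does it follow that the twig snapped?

no

Nothing is said about any twig; only the branch is affected.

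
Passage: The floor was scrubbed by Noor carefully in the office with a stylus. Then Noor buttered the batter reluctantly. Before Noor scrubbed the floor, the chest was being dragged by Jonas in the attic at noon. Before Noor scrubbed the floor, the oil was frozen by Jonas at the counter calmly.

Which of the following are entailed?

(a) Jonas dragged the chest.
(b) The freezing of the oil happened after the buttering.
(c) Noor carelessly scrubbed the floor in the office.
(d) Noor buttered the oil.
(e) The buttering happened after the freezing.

(a), (e)

(a) Entailed — 'drag' is an activity; 'was dragging' entails that some dragging happened, so 'dragged' holds.
(b) Not entailed — the narrative places the freezing before the buttering, not after.
(c) Not entailed — 'carelessly' adds a manner not in (and inconsistent with) the original.
(d) Not entailed — Noor buttered the batter, not the oil; the oil belongs to the freezing event.
(e) Entailed — the narrative places the freezing before the buttering.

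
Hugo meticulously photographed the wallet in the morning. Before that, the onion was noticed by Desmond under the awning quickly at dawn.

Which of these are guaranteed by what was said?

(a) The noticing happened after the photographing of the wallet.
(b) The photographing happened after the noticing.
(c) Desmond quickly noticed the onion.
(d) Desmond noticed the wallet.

(a) Not entailed — the narrative places the noticing before the photographing, not after.
(b) Entailed — the narrative places the noticing before the photographing.
(c) Entailed — this follows by dropping conjuncts from the noticing event's description.
(d) Not entailed — Desmond noticed the onion, not the wallet; the wallet belongs to the photographing event.

(b), (c)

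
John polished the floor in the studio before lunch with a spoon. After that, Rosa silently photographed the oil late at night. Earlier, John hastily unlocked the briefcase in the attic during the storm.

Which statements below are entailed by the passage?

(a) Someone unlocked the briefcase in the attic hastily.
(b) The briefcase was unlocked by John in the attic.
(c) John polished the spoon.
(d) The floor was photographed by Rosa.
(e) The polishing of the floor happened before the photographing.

(a), (b), (e)

(a) Entailed — the original entails any weakening of itself; this just drops 'during the storm' and generalizes the agent.
(b) Entailed — dropping 'during the storm', 'hastily' leaves a sub-description the original still satisfies.
(c) Not entailed — the spoon is the instrument, not what was polished.
(d) Not entailed — Rosa photographed the oil, not the floor; the floor belongs to the polishing event.
(e) Entailed — the narrative places the polishing before the photographing.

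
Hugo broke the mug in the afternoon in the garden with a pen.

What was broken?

'the mug' marks the patient of the breaking event.

the mug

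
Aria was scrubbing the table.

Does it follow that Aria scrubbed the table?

yes

'scrub' is atelic; if Aria was scrubbing the table, then Aria scrubbed the table (for some time).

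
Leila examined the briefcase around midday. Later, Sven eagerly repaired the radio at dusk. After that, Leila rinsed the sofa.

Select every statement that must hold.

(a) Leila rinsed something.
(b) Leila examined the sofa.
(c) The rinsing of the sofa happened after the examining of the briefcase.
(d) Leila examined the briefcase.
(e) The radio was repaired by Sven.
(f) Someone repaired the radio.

(a) Entailed — this follows by dropping conjuncts from the rinsing event's description.
(b) Not entailed — Leila examined the briefcase, not the sofa; the sofa belongs to the rinsing event.
(c) Entailed — the narrative places the examining before the rinsing.
(d) Entailed — dropping 'around midday' leaves a sub-description the original still satisfies.
(e) Entailed — this follows by dropping conjuncts from the repairing event's description.
(f) Entailed — dropping 'at dusk', 'eagerly' and generalizing the agent leaves a sub-description the original still satisfies.

(a), (c), (d), (e), (f)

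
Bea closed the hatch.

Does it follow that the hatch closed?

yes

'Bea closed the hatch' is the causative; it entails the inchoative 'the hatch closed'.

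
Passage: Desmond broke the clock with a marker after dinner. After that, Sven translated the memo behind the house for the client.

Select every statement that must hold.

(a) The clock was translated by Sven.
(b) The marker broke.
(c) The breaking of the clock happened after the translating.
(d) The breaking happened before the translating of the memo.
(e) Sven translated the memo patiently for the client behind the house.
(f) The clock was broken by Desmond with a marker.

(a) Not entailed — Sven translated the memo, not the clock; the clock belongs to the breaking event.
(b) Not entailed — the clock is what broke, not the marker.
(c) Not entailed — the narrative places the breaking before the translating, not after.
(d) Entailed — the narrative places the breaking before the translating.
(e) Not entailed — 'patiently' adds information not in the original event.
(f) Entailed — every conjunct here is already in the original breaking event.

(d), (f)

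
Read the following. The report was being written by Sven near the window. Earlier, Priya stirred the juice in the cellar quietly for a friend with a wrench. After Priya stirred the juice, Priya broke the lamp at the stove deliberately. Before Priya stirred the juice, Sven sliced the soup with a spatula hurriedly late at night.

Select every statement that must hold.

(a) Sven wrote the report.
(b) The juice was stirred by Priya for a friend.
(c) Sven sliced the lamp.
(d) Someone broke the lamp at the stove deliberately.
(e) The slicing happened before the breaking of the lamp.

(b), (d), (e)

(a) Not entailed — 'was writing' is progressive on an accomplishment; it does not entail the completed 'wrote'.
(b) Entailed — dropping 'with a wrench', 'in the cellar', 'quietly' leaves a sub-description the original still satisfies.
(c) Not entailed — Sven sliced the soup, not the lamp; the lamp belongs to the breaking event.
(d) Entailed — every conjunct here is already in the original breaking event.
(e) Entailed — the narrative places the slicing before the breaking.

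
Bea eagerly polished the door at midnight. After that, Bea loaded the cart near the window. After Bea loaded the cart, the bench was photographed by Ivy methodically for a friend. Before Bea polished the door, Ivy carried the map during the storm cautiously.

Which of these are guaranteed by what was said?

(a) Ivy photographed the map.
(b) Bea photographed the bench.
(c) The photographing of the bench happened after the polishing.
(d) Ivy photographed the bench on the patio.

(c)

(a) Not entailed — Ivy photographed the bench, not the map; the map belongs to the carrying event.
(b) Not entailed — the passage has Ivy photographing the bench, not Bea.
(c) Entailed — the narrative places the polishing before the photographing.
(d) Not entailed — 'on the patio' adds information not in the original event.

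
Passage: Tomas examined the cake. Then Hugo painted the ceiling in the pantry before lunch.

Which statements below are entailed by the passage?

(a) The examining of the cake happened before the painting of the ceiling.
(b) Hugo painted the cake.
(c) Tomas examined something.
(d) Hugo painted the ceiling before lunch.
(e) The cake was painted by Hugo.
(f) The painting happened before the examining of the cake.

(a) Entailed — the narrative places the examining before the painting.
(b) Not entailed — Hugo painted the ceiling, not the cake; the cake belongs to the examining event.
(c) Entailed — this follows by dropping conjuncts from the examining event's description.
(d) Entailed — every conjunct here is already in the original painting event.
(e) Not entailed — Hugo painted the ceiling, not the cake; the cake belongs to the examining event.
(f) Not entailed — the narrative places the examining before the painting, not after.

(a), (c), (d)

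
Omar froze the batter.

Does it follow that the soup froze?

no

Nothing is said about any soup; only the batter is affected.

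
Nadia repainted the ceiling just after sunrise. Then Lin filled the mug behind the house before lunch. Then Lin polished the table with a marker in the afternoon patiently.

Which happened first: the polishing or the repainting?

The connectives place the repainting before the polishing.

the repainting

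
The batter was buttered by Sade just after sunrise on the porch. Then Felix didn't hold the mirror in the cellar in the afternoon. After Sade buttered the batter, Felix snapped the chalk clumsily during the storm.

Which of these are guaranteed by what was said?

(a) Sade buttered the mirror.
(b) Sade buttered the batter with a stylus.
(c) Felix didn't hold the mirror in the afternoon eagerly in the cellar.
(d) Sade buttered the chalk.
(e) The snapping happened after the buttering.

(c), (e)

(a) Not entailed — Sade buttered the batter, not the mirror; the mirror belongs to the holding event.
(b) Not entailed — 'with a stylus' adds information not in the original event.
(c) Entailed — under negation, adding a further restriction is entailed: if no such holding event occurred, none occurred eagerly either.
(d) Not entailed — Sade buttered the batter, not the chalk; the chalk belongs to the snapping event.
(e) Entailed — the narrative places the buttering before the snapping.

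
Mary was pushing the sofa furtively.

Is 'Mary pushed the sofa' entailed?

'push' is atelic; if Mary was pushing the sofa, then Mary pushed the sofa (for some time).

yes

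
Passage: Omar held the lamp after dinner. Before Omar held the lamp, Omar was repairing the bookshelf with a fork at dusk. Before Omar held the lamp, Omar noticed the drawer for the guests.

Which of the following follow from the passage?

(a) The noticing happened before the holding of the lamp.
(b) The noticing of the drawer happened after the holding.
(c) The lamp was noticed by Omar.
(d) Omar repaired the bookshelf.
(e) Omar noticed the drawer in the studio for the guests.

(a) Entailed — the narrative places the noticing before the holding.
(b) Not entailed — the narrative places the noticing before the holding, not after.
(c) Not entailed — Omar noticed the drawer, not the lamp; the lamp belongs to the holding event.
(d) Not entailed — 'was repairing' is progressive on an accomplishment; it does not entail the completed 'repaired'.
(e) Not entailed — 'in the studio' adds information not in the original event.

(a)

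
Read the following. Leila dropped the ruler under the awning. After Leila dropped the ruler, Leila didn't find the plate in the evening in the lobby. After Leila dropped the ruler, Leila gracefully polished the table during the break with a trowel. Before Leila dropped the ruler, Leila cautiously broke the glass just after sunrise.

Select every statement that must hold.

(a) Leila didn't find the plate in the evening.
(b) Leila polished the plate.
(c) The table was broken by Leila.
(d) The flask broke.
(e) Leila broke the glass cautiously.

(a) Not entailed — dropping 'in the lobby' under negation is not valid — the original leaves open that Leila found the plate some other way.
(b) Not entailed — Leila polished the table, not the plate; the plate belongs to the finding event.
(c) Not entailed — Leila broke the glass, not the table; the table belongs to the polishing event.
(d) Not entailed — the glass is what broke, not the flask.
(e) Entailed — this follows by dropping conjuncts from the breaking event's description.

(e)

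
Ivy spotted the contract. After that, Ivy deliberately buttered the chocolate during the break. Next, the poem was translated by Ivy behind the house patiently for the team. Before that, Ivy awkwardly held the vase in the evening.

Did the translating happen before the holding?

no

The narrative orders the holding before the translating.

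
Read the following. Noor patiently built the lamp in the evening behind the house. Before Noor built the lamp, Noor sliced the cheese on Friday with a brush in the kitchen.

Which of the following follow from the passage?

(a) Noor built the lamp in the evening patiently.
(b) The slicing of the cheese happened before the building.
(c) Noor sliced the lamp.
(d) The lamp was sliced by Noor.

(a) Entailed — every conjunct here is already in the original building event.
(b) Entailed — the narrative places the slicing before the building.
(c) Not entailed — Noor sliced the cheese, not the lamp; the lamp belongs to the building event.
(d) Not entailed — Noor sliced the cheese, not the lamp; the lamp belongs to the building event.

(a), (b)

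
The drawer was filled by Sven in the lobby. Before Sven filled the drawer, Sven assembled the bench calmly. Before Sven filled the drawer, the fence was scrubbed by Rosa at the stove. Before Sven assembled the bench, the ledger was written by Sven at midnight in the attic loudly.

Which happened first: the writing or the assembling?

The connectives place the writing before the assembling.

the writing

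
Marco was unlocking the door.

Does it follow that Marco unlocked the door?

'was unlocking' is progressive; for an accomplishment like 'unlock the door', it doesn't entail completion.

no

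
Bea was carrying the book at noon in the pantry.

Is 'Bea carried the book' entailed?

'carry' is atelic; if Bea was carrying the book, then Bea carried the book (for some time).

yes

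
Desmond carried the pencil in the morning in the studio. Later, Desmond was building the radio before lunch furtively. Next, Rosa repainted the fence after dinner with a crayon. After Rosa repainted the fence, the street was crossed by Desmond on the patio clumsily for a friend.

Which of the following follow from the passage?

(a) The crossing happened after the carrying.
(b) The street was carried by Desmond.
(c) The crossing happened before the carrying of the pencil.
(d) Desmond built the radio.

(a)

(a) Entailed — the narrative places the carrying before the crossing.
(b) Not entailed — Desmond carried the pencil, not the street; the street belongs to the crossing event.
(c) Not entailed — the narrative places the carrying before the crossing, not after.
(d) Not entailed — 'was building' is progressive on an accomplishment; it does not entail the completed 'built'.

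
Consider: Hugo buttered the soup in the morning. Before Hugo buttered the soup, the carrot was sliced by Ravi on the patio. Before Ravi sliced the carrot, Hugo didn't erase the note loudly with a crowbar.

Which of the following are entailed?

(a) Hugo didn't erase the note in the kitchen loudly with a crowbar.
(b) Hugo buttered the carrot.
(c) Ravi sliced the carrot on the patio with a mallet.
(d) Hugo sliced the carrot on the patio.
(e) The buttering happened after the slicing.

(a) Entailed — under negation, adding a further restriction is entailed: if no such erasing event occurred, none occurred in the kitchen either.
(b) Not entailed — Hugo buttered the soup, not the carrot; the carrot belongs to the slicing event.
(c) Not entailed — 'with a mallet' adds information not in the original event.
(d) Not entailed — the passage has Ravi slicing the carrot, not Hugo.
(e) Entailed — the narrative places the slicing before the buttering.

(a), (e)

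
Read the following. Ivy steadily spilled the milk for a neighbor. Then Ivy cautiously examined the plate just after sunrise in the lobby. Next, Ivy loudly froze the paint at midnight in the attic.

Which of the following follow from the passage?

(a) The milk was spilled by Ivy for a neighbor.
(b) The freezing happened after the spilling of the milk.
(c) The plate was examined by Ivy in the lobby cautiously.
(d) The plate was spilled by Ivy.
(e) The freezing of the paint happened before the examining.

(a), (b), (c)

(a) Entailed — the original entails any weakening of itself; this just drops 'steadily'.
(b) Entailed — the narrative places the spilling before the freezing.
(c) Entailed — every conjunct here is already in the original examining event.
(d) Not entailed — Ivy spilled the milk, not the plate; the plate belongs to the examining event.
(e) Not entailed — the narrative places the examining before the freezing, not after.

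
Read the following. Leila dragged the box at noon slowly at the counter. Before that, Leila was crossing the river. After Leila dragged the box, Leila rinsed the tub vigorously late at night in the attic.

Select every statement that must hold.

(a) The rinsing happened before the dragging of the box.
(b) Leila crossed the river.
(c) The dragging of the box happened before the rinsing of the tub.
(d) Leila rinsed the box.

(a) Not entailed — the narrative places the dragging before the rinsing, not after.
(b) Not entailed — 'was crossing' is progressive on an accomplishment; it does not entail the completed 'crossed'.
(c) Entailed — the narrative places the dragging before the rinsing.
(d) Not entailed — Leila rinsed the tub, not the box; the box belongs to the dragging event.

(c)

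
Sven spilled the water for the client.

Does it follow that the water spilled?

yes

'Sven spilled the water' is the causative; it entails the inchoative 'the water spilled'.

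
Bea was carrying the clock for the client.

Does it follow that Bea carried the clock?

'carry' is atelic; if Bea was carrying the clock, then Bea carried the clock (for some time).

yes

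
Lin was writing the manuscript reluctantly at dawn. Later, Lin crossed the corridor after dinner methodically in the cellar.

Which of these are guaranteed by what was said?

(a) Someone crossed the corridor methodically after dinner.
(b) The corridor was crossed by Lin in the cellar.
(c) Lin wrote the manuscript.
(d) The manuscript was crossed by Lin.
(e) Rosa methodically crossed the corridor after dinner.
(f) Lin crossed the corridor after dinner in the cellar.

(a) Entailed — dropping 'in the cellar' and generalizing the agent leaves a sub-description the original still satisfies.
(b) Entailed — this follows by dropping conjuncts from the crossing event's description.
(c) Not entailed — 'was writing' is progressive on an accomplishment; it does not entail the completed 'wrote'.
(d) Not entailed — Lin crossed the corridor, not the manuscript; the manuscript belongs to the writing event.
(e) Not entailed — the passage has Lin crossing the corridor, not Rosa.
(f) Entailed — the original entails any weakening of itself; this just drops 'methodically'.

(a), (b), (f)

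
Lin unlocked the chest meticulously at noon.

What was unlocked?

'the chest' marks the patient of the unlocking event.

the chest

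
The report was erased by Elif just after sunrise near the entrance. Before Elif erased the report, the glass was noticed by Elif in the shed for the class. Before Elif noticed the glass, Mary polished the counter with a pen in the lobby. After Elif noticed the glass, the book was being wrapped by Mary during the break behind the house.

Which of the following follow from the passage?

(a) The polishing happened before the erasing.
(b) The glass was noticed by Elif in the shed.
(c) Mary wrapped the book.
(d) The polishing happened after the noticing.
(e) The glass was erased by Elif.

(a) Entailed — the narrative places the polishing before the erasing.
(b) Entailed — the original entails any weakening of itself; this just drops 'for the class'.
(c) Not entailed — 'was wrapping' is progressive on an accomplishment; it does not entail the completed 'wrapped'.
(d) Not entailed — the narrative places the polishing before the noticing, not after.
(e) Not entailed — Elif erased the report, not the glass; the glass belongs to the noticing event.

(a), (b)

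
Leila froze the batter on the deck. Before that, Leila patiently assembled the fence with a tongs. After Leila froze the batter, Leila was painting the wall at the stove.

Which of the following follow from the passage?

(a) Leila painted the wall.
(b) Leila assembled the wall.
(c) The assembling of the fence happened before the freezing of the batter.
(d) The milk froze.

(a) Not entailed — 'was painting' is progressive on an accomplishment; it does not entail the completed 'painted'.
(b) Not entailed — Leila assembled the fence, not the wall; the wall belongs to the painting event.
(c) Entailed — the narrative places the assembling before the freezing.
(d) Not entailed — the batter is what froze, not the milk.

(c)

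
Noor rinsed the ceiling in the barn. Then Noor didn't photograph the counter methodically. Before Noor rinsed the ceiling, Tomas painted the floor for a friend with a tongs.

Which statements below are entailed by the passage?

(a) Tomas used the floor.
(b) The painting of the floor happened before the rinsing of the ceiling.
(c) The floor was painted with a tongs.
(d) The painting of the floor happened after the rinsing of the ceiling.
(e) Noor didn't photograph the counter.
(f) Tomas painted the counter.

(a) Not entailed — the floor is the patient, not an instrument — Tomas used a tongs.
(b) Entailed — the narrative places the painting before the rinsing.
(c) Entailed — the original entails any weakening of itself; this just drops 'for a friend' and generalizes the agent.
(d) Not entailed — the narrative places the painting before the rinsing, not after.
(e) Not entailed — dropping 'methodically' under negation is not valid — the original leaves open that Noor photographed the counter some other way.
(f) Not entailed — Tomas painted the floor, not the counter; the counter belongs to the photographing event.

(b), (c)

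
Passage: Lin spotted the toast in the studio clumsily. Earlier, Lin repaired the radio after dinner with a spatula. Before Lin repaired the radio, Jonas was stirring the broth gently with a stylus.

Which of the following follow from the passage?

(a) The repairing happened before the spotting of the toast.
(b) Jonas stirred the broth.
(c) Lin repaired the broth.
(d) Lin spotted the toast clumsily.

(a), (b), (d)

(a) Entailed — the narrative places the repairing before the spotting.
(b) Entailed — 'stir' is an activity; 'was stirring' entails that some stirring happened, so 'stirred' holds.
(c) Not entailed — Lin repaired the radio, not the broth; the broth belongs to the stirring event.
(d) Entailed — every conjunct here is already in the original spotting event.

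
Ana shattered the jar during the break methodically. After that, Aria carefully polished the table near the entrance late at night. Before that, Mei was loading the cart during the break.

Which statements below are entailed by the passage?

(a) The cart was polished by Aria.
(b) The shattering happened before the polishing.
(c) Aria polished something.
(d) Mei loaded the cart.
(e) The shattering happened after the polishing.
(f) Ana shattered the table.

(a) Not entailed — Aria polished the table, not the cart; the cart belongs to the loading event.
(b) Entailed — the narrative places the shattering before the polishing.
(c) Entailed — every conjunct here is already in the original polishing event.
(d) Not entailed — 'was loading' is progressive on an accomplishment; it does not entail the completed 'loaded'.
(e) Not entailed — the narrative places the shattering before the polishing, not after.
(f) Not entailed — Ana shattered the jar, not the table; the table belongs to the polishing event.

(b), (c)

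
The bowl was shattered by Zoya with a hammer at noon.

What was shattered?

the bowl

'the bowl' marks the patient of the shattering event.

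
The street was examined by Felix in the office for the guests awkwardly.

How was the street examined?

'awkwardly' marks the manner of the examining event.

awkwardly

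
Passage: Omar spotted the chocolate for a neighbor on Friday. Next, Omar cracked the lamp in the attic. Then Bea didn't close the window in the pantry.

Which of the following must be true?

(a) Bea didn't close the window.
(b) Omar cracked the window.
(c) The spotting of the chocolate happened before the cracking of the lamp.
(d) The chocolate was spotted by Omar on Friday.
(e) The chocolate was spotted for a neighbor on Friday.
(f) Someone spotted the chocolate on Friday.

(a) Not entailed — dropping 'in the pantry' under negation is not valid — the original leaves open that Bea closed the window some other way.
(b) Not entailed — Omar cracked the lamp, not the window; the window belongs to the closing event.
(c) Entailed — the narrative places the spotting before the cracking.
(d) Entailed — dropping 'for a neighbor' leaves a sub-description the original still satisfies.
(e) Entailed — the original entails any weakening of itself; this just generalizes the agent.
(f) Entailed — every conjunct here is already in the original spotting event.

(c), (d), (e), (f)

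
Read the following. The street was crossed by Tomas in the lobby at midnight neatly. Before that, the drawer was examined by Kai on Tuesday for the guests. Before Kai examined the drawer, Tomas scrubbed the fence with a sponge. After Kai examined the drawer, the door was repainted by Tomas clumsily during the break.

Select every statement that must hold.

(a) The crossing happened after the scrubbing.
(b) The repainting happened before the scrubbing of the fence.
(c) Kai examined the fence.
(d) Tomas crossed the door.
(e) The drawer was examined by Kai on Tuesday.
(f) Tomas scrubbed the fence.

(a), (e), (f)

(a) Entailed — the narrative places the scrubbing before the crossing.
(b) Not entailed — the narrative places the scrubbing before the repainting, not after.
(c) Not entailed — Kai examined the drawer, not the fence; the fence belongs to the scrubbing event.
(d) Not entailed — Tomas crossed the street, not the door; the door belongs to the repainting event.
(e) Entailed — every conjunct here is already in the original examining event.
(f) Entailed — this follows by dropping conjuncts from the scrubbing event's description.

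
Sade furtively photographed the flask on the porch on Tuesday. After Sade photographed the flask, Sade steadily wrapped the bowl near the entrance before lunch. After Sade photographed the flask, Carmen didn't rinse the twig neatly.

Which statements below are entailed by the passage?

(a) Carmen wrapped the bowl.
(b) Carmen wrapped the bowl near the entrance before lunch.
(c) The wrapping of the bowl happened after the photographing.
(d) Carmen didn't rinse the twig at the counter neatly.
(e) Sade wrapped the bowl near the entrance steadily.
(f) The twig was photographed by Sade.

(a) Not entailed — the passage has Sade wrapping the bowl, not Carmen.
(b) Not entailed — the passage has Sade wrapping the bowl, not Carmen.
(c) Entailed — the narrative places the photographing before the wrapping.
(d) Entailed — under negation, adding a further restriction is entailed: if no such rinsing event occurred, none occurred at the counter either.
(e) Entailed — the original entails any weakening of itself; this just drops 'before lunch'.
(f) Not entailed — Sade photographed the flask, not the twig; the twig belongs to the rinsing event.

(c), (d), (e)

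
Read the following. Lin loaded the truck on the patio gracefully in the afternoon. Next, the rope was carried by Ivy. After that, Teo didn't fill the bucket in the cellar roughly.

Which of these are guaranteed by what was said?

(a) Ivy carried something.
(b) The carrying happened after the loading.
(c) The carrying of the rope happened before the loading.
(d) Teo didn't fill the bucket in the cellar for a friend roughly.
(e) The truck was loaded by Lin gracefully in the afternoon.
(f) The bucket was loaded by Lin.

(a) Entailed — this follows by dropping conjuncts from the carrying event's description.
(b) Entailed — the narrative places the loading before the carrying.
(c) Not entailed — the narrative places the loading before the carrying, not after.
(d) Entailed — under negation, adding a further restriction is entailed: if no such filling event occurred, none occurred for a friend either.
(e) Entailed — dropping 'on the patio' leaves a sub-description the original still satisfies.
(f) Not entailed — Lin loaded the truck, not the bucket; the bucket belongs to the filling event.

(a), (b), (d), (e)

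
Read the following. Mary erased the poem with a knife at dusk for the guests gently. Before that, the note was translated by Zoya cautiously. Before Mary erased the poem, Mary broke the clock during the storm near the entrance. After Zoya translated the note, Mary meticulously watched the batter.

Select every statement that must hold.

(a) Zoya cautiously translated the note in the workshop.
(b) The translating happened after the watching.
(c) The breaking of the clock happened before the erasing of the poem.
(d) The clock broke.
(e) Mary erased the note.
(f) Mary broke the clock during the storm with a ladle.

(a) Not entailed — 'in the workshop' adds information not in the original event.
(b) Not entailed — the narrative places the translating before the watching, not after.
(c) Entailed — the narrative places the breaking before the erasing.
(d) Entailed — 'Mary broke the clock' is causative; it entails the inchoative 'the clock broke'.
(e) Not entailed — Mary erased the poem, not the note; the note belongs to the translating event.
(f) Not entailed — 'with a ladle' adds information not in the original event.

(c), (d)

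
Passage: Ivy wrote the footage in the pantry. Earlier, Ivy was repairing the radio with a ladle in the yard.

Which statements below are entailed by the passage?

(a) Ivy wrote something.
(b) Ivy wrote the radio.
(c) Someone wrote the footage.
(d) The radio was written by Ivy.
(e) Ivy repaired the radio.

(a) Entailed — dropping 'in the pantry' and generalizing the patient leaves a sub-description the original still satisfies.
(b) Not entailed — Ivy wrote the footage, not the radio; the radio belongs to the repairing event.
(c) Entailed — this follows by dropping conjuncts from the writing event's description.
(d) Not entailed — Ivy wrote the footage, not the radio; the radio belongs to the repairing event.
(e) Not entailed — 'was repairing' is progressive on an accomplishment; it does not entail the completed 'repaired'.

(a), (c)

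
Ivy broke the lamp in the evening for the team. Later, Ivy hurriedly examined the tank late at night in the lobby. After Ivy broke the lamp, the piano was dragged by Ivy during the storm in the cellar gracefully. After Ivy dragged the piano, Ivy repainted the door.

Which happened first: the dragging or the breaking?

the breaking

The connectives place the breaking before the dragging.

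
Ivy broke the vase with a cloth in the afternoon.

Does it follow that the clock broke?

Nothing is said about any clock; only the vase is affected.

no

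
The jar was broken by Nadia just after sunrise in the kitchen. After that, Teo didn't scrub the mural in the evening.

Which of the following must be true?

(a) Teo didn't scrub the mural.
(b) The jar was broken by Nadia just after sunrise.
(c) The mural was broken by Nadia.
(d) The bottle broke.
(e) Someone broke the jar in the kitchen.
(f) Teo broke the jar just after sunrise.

(b), (e)

(a) Not entailed — dropping 'in the evening' under negation is not valid — the original leaves open that Teo scrubbed the mural some other way.
(b) Entailed — every conjunct here is already in the original breaking event.
(c) Not entailed — Nadia broke the jar, not the mural; the mural belongs to the scrubbing event.
(d) Not entailed — the jar is what broke, not the bottle.
(e) Entailed — dropping 'just after sunrise' and generalizing the agent leaves a sub-description the original still satisfies.
(f) Not entailed — the passage has Nadia breaking the jar, not Teo.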